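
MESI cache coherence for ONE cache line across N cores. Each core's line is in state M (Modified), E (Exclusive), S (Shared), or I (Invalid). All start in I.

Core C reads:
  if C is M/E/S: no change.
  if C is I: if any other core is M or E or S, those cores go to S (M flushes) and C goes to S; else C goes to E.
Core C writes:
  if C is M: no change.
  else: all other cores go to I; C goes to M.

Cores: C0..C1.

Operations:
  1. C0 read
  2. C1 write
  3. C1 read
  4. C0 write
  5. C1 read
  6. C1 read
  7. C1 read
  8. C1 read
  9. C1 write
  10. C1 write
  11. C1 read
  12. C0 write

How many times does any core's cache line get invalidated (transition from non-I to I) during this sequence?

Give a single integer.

Answer: 4

Derivation:
Op 1: C0 read [C0 read from I: no other sharers -> C0=E (exclusive)] -> [E,I] (invalidations this op: 0; running total: 0)
Op 2: C1 write [C1 write: invalidate ['C0=E'] -> C1=M] -> [I,M] (invalidations this op: 1; running total: 1)
Op 3: C1 read [C1 read: already in M, no change] -> [I,M] (invalidations this op: 0; running total: 1)
Op 4: C0 write [C0 write: invalidate ['C1=M'] -> C0=M] -> [M,I] (invalidations this op: 1; running total: 2)
Op 5: C1 read [C1 read from I: others=['C0=M'] -> C1=S, others downsized to S] -> [S,S] (invalidations this op: 0; running total: 2)
Op 6: C1 read [C1 read: already in S, no change] -> [S,S] (invalidations this op: 0; running total: 2)
Op 7: C1 read [C1 read: already in S, no change] -> [S,S] (invalidations this op: 0; running total: 2)
Op 8: C1 read [C1 read: already in S, no change] -> [S,S] (invalidations this op: 0; running total: 2)
Op 9: C1 write [C1 write: invalidate ['C0=S'] -> C1=M] -> [I,M] (invalidations this op: 1; running total: 3)
Op 10: C1 write [C1 write: already M (modified), no change] -> [I,M] (invalidations this op: 0; running total: 3)
Op 11: C1 read [C1 read: already in M, no change] -> [I,M] (invalidations this op: 0; running total: 3)
Op 12: C0 write [C0 write: invalidate ['C1=M'] -> C0=M] -> [M,I] (invalidations this op: 1; running total: 4)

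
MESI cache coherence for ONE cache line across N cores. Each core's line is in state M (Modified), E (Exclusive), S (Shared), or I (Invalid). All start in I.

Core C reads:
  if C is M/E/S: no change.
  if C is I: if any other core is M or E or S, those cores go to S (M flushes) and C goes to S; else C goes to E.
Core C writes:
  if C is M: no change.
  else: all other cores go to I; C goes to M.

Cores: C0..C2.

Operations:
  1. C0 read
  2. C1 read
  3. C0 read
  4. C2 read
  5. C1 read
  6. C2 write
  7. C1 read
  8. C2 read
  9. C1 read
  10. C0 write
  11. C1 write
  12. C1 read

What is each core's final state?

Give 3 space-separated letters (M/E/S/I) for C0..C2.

Op 1: C0 read [C0 read from I: no other sharers -> C0=E (exclusive)] -> [E,I,I]
Op 2: C1 read [C1 read from I: others=['C0=E'] -> C1=S, others downsized to S] -> [S,S,I]
Op 3: C0 read [C0 read: already in S, no change] -> [S,S,I]
Op 4: C2 read [C2 read from I: others=['C0=S', 'C1=S'] -> C2=S, others downsized to S] -> [S,S,S]
Op 5: C1 read [C1 read: already in S, no change] -> [S,S,S]
Op 6: C2 write [C2 write: invalidate ['C0=S', 'C1=S'] -> C2=M] -> [I,I,M]
Op 7: C1 read [C1 read from I: others=['C2=M'] -> C1=S, others downsized to S] -> [I,S,S]
Op 8: C2 read [C2 read: already in S, no change] -> [I,S,S]
Op 9: C1 read [C1 read: already in S, no change] -> [I,S,S]
Op 10: C0 write [C0 write: invalidate ['C1=S', 'C2=S'] -> C0=M] -> [M,I,I]
Op 11: C1 write [C1 write: invalidate ['C0=M'] -> C1=M] -> [I,M,I]
Op 12: C1 read [C1 read: already in M, no change] -> [I,M,I]

Answer: I M I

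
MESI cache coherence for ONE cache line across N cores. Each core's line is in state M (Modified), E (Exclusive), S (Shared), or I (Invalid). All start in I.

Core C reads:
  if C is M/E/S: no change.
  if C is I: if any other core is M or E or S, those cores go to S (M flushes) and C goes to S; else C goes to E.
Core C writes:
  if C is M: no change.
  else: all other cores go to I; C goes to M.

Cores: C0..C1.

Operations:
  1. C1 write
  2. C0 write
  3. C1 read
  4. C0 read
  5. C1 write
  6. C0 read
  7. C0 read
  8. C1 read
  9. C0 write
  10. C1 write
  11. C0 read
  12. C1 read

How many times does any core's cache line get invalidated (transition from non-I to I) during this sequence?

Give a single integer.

Op 1: C1 write [C1 write: invalidate none -> C1=M] -> [I,M] (invalidations this op: 0; running total: 0)
Op 2: C0 write [C0 write: invalidate ['C1=M'] -> C0=M] -> [M,I] (invalidations this op: 1; running total: 1)
Op 3: C1 read [C1 read from I: others=['C0=M'] -> C1=S, others downsized to S] -> [S,S] (invalidations this op: 0; running total: 1)
Op 4: C0 read [C0 read: already in S, no change] -> [S,S] (invalidations this op: 0; running total: 1)
Op 5: C1 write [C1 write: invalidate ['C0=S'] -> C1=M] -> [I,M] (invalidations this op: 1; running total: 2)
Op 6: C0 read [C0 read from I: others=['C1=M'] -> C0=S, others downsized to S] -> [S,S] (invalidations this op: 0; running total: 2)
Op 7: C0 read [C0 read: already in S, no change] -> [S,S] (invalidations this op: 0; running total: 2)
Op 8: C1 read [C1 read: already in S, no change] -> [S,S] (invalidations this op: 0; running total: 2)
Op 9: C0 write [C0 write: invalidate ['C1=S'] -> C0=M] -> [M,I] (invalidations this op: 1; running total: 3)
Op 10: C1 write [C1 write: invalidate ['C0=M'] -> C1=M] -> [I,M] (invalidations this op: 1; running total: 4)
Op 11: C0 read [C0 read from I: others=['C1=M'] -> C0=S, others downsized to S] -> [S,S] (invalidations this op: 0; running total: 4)
Op 12: C1 read [C1 read: already in S, no change] -> [S,S] (invalidations this op: 0; running total: 4)

Answer: 4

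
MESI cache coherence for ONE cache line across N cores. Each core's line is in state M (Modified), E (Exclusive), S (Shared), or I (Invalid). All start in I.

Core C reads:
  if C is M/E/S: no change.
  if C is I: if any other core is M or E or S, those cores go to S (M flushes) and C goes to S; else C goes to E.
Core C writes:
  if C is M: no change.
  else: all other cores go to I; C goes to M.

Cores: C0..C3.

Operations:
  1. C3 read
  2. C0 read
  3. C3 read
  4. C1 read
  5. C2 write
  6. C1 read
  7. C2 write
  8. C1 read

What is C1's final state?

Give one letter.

Op 1: C3 read [C3 read from I: no other sharers -> C3=E (exclusive)] -> [I,I,I,E]
Op 2: C0 read [C0 read from I: others=['C3=E'] -> C0=S, others downsized to S] -> [S,I,I,S]
Op 3: C3 read [C3 read: already in S, no change] -> [S,I,I,S]
Op 4: C1 read [C1 read from I: others=['C0=S', 'C3=S'] -> C1=S, others downsized to S] -> [S,S,I,S]
Op 5: C2 write [C2 write: invalidate ['C0=S', 'C1=S', 'C3=S'] -> C2=M] -> [I,I,M,I]
Op 6: C1 read [C1 read from I: others=['C2=M'] -> C1=S, others downsized to S] -> [I,S,S,I]
Op 7: C2 write [C2 write: invalidate ['C1=S'] -> C2=M] -> [I,I,M,I]
Op 8: C1 read [C1 read from I: others=['C2=M'] -> C1=S, others downsized to S] -> [I,S,S,I]

Answer: S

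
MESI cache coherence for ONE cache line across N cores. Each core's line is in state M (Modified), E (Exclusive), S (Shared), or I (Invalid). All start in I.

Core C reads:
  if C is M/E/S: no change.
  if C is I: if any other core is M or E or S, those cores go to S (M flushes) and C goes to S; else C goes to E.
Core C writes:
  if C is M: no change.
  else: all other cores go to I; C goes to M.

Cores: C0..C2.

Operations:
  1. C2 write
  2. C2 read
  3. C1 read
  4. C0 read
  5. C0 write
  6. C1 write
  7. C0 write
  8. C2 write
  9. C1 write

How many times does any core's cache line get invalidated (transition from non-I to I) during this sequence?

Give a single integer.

Op 1: C2 write [C2 write: invalidate none -> C2=M] -> [I,I,M] (invalidations this op: 0; running total: 0)
Op 2: C2 read [C2 read: already in M, no change] -> [I,I,M] (invalidations this op: 0; running total: 0)
Op 3: C1 read [C1 read from I: others=['C2=M'] -> C1=S, others downsized to S] -> [I,S,S] (invalidations this op: 0; running total: 0)
Op 4: C0 read [C0 read from I: others=['C1=S', 'C2=S'] -> C0=S, others downsized to S] -> [S,S,S] (invalidations this op: 0; running total: 0)
Op 5: C0 write [C0 write: invalidate ['C1=S', 'C2=S'] -> C0=M] -> [M,I,I] (invalidations this op: 2; running total: 2)
Op 6: C1 write [C1 write: invalidate ['C0=M'] -> C1=M] -> [I,M,I] (invalidations this op: 1; running total: 3)
Op 7: C0 write [C0 write: invalidate ['C1=M'] -> C0=M] -> [M,I,I] (invalidations this op: 1; running total: 4)
Op 8: C2 write [C2 write: invalidate ['C0=M'] -> C2=M] -> [I,I,M] (invalidations this op: 1; running total: 5)
Op 9: C1 write [C1 write: invalidate ['C2=M'] -> C1=M] -> [I,M,I] (invalidations this op: 1; running total: 6)

Answer: 6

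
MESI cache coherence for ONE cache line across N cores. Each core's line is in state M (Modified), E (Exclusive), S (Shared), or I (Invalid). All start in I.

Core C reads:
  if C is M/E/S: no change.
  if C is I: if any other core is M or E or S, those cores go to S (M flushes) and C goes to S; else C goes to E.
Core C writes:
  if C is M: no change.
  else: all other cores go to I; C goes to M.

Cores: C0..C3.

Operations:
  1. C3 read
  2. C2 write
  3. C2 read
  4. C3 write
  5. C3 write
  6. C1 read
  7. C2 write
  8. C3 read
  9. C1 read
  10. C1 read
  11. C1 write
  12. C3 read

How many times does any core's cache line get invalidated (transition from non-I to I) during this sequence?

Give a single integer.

Answer: 6

Derivation:
Op 1: C3 read [C3 read from I: no other sharers -> C3=E (exclusive)] -> [I,I,I,E] (invalidations this op: 0; running total: 0)
Op 2: C2 write [C2 write: invalidate ['C3=E'] -> C2=M] -> [I,I,M,I] (invalidations this op: 1; running total: 1)
Op 3: C2 read [C2 read: already in M, no change] -> [I,I,M,I] (invalidations this op: 0; running total: 1)
Op 4: C3 write [C3 write: invalidate ['C2=M'] -> C3=M] -> [I,I,I,M] (invalidations this op: 1; running total: 2)
Op 5: C3 write [C3 write: already M (modified), no change] -> [I,I,I,M] (invalidations this op: 0; running total: 2)
Op 6: C1 read [C1 read from I: others=['C3=M'] -> C1=S, others downsized to S] -> [I,S,I,S] (invalidations this op: 0; running total: 2)
Op 7: C2 write [C2 write: invalidate ['C1=S', 'C3=S'] -> C2=M] -> [I,I,M,I] (invalidations this op: 2; running total: 4)
Op 8: C3 read [C3 read from I: others=['C2=M'] -> C3=S, others downsized to S] -> [I,I,S,S] (invalidations this op: 0; running total: 4)
Op 9: C1 read [C1 read from I: others=['C2=S', 'C3=S'] -> C1=S, others downsized to S] -> [I,S,S,S] (invalidations this op: 0; running total: 4)
Op 10: C1 read [C1 read: already in S, no change] -> [I,S,S,S] (invalidations this op: 0; running total: 4)
Op 11: C1 write [C1 write: invalidate ['C2=S', 'C3=S'] -> C1=M] -> [I,M,I,I] (invalidations this op: 2; running total: 6)
Op 12: C3 read [C3 read from I: others=['C1=M'] -> C3=S, others downsized to S] -> [I,S,I,S] (invalidations this op: 0; running total: 6)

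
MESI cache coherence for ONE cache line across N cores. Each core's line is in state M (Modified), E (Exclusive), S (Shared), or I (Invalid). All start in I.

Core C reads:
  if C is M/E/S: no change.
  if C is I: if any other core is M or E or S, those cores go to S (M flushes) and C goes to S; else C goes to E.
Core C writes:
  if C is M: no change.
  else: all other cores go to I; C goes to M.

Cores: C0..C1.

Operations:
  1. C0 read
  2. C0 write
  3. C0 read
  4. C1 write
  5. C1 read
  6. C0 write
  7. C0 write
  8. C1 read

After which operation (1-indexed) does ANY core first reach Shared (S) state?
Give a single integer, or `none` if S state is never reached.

Answer: 8

Derivation:
Op 1: C0 read [C0 read from I: no other sharers -> C0=E (exclusive)] -> [E,I]
Op 2: C0 write [C0 write: invalidate none -> C0=M] -> [M,I]
Op 3: C0 read [C0 read: already in M, no change] -> [M,I]
Op 4: C1 write [C1 write: invalidate ['C0=M'] -> C1=M] -> [I,M]
Op 5: C1 read [C1 read: already in M, no change] -> [I,M]
Op 6: C0 write [C0 write: invalidate ['C1=M'] -> C0=M] -> [M,I]
Op 7: C0 write [C0 write: already M (modified), no change] -> [M,I]
Op 8: C1 read [C1 read from I: others=['C0=M'] -> C1=S, others downsized to S] -> [S,S]
  -> First S state at op 8; remaining ops need not be traced.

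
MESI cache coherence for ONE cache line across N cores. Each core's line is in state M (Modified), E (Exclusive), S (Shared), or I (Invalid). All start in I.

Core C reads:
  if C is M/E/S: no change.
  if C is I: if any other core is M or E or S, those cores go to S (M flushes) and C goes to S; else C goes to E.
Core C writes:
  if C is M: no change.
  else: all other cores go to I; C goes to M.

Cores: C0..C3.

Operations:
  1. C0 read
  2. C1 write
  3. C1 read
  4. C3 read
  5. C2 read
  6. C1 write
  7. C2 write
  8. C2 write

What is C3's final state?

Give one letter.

Answer: I

Derivation:
Op 1: C0 read [C0 read from I: no other sharers -> C0=E (exclusive)] -> [E,I,I,I]
Op 2: C1 write [C1 write: invalidate ['C0=E'] -> C1=M] -> [I,M,I,I]
Op 3: C1 read [C1 read: already in M, no change] -> [I,M,I,I]
Op 4: C3 read [C3 read from I: others=['C1=M'] -> C3=S, others downsized to S] -> [I,S,I,S]
Op 5: C2 read [C2 read from I: others=['C1=S', 'C3=S'] -> C2=S, others downsized to S] -> [I,S,S,S]
Op 6: C1 write [C1 write: invalidate ['C2=S', 'C3=S'] -> C1=M] -> [I,M,I,I]
Op 7: C2 write [C2 write: invalidate ['C1=M'] -> C2=M] -> [I,I,M,I]
Op 8: C2 write [C2 write: already M (modified), no change] -> [I,I,M,I]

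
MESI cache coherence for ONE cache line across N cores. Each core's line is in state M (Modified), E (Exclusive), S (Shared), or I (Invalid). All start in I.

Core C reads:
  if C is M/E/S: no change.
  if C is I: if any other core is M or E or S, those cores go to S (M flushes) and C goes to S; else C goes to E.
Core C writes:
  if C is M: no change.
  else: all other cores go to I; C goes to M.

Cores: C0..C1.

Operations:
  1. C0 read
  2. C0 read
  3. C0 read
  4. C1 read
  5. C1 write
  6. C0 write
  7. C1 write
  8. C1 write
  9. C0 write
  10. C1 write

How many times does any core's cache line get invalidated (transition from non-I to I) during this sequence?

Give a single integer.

Answer: 5

Derivation:
Op 1: C0 read [C0 read from I: no other sharers -> C0=E (exclusive)] -> [E,I] (invalidations this op: 0; running total: 0)
Op 2: C0 read [C0 read: already in E, no change] -> [E,I] (invalidations this op: 0; running total: 0)
Op 3: C0 read [C0 read: already in E, no change] -> [E,I] (invalidations this op: 0; running total: 0)
Op 4: C1 read [C1 read from I: others=['C0=E'] -> C1=S, others downsized to S] -> [S,S] (invalidations this op: 0; running total: 0)
Op 5: C1 write [C1 write: invalidate ['C0=S'] -> C1=M] -> [I,M] (invalidations this op: 1; running total: 1)
Op 6: C0 write [C0 write: invalidate ['C1=M'] -> C0=M] -> [M,I] (invalidations this op: 1; running total: 2)
Op 7: C1 write [C1 write: invalidate ['C0=M'] -> C1=M] -> [I,M] (invalidations this op: 1; running total: 3)
Op 8: C1 write [C1 write: already M (modified), no change] -> [I,M] (invalidations this op: 0; running total: 3)
Op 9: C0 write [C0 write: invalidate ['C1=M'] -> C0=M] -> [M,I] (invalidations this op: 1; running total: 4)
Op 10: C1 write [C1 write: invalidate ['C0=M'] -> C1=M] -> [I,M] (invalidations this op: 1; running total: 5)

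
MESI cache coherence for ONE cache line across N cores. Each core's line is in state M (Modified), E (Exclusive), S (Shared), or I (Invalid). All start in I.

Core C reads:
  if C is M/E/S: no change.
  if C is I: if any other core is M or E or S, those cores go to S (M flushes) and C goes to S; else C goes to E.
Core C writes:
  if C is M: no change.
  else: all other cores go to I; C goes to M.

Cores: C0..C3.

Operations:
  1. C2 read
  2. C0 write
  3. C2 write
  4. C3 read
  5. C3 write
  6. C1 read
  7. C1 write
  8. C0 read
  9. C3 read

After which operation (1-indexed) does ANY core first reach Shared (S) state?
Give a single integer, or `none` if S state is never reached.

Answer: 4

Derivation:
Op 1: C2 read [C2 read from I: no other sharers -> C2=E (exclusive)] -> [I,I,E,I]
Op 2: C0 write [C0 write: invalidate ['C2=E'] -> C0=M] -> [M,I,I,I]
Op 3: C2 write [C2 write: invalidate ['C0=M'] -> C2=M] -> [I,I,M,I]
Op 4: C3 read [C3 read from I: others=['C2=M'] -> C3=S, others downsized to S] -> [I,I,S,S]
  -> First S state at op 4; remaining ops need not be traced.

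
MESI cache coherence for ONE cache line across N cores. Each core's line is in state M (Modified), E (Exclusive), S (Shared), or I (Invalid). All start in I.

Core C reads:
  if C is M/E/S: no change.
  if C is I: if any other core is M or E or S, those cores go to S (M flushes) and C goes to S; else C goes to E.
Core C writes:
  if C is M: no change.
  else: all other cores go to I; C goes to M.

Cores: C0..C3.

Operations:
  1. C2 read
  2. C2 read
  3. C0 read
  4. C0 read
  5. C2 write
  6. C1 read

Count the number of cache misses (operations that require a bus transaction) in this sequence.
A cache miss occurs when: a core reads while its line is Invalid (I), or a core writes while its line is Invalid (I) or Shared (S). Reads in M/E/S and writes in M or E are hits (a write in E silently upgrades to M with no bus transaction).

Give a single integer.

Op 1: C2 read [C2 read from I: no other sharers -> C2=E (exclusive)] -> [I,I,E,I] [MISS #1: read from I]
Op 2: C2 read [C2 read: already in E, no change] -> [I,I,E,I] [hit: read from E]
Op 3: C0 read [C0 read from I: others=['C2=E'] -> C0=S, others downsized to S] -> [S,I,S,I] [MISS #2: read from I]
Op 4: C0 read [C0 read: already in S, no change] -> [S,I,S,I] [hit: read from S]
Op 5: C2 write [C2 write: invalidate ['C0=S'] -> C2=M] -> [I,I,M,I] [MISS #3: write from S]
Op 6: C1 read [C1 read from I: others=['C2=M'] -> C1=S, others downsized to S] -> [I,S,S,I] [MISS #4: read from I]

Answer: 4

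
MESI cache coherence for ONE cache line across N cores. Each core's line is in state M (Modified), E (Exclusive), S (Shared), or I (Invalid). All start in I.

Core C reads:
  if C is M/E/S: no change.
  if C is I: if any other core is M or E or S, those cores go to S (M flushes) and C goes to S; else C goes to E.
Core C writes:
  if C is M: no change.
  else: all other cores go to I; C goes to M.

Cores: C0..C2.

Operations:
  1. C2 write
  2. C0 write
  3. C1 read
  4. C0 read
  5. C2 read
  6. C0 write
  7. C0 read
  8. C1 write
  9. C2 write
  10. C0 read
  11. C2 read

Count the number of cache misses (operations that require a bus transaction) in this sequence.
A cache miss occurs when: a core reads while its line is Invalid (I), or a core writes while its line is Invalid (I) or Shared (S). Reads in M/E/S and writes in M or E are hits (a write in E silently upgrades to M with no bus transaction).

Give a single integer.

Answer: 8

Derivation:
Op 1: C2 write [C2 write: invalidate none -> C2=M] -> [I,I,M] [MISS #1: write from I]
Op 2: C0 write [C0 write: invalidate ['C2=M'] -> C0=M] -> [M,I,I] [MISS #2: write from I]
Op 3: C1 read [C1 read from I: others=['C0=M'] -> C1=S, others downsized to S] -> [S,S,I] [MISS #3: read from I]
Op 4: C0 read [C0 read: already in S, no change] -> [S,S,I] [hit: read from S]
Op 5: C2 read [C2 read from I: others=['C0=S', 'C1=S'] -> C2=S, others downsized to S] -> [S,S,S] [MISS #4: read from I]
Op 6: C0 write [C0 write: invalidate ['C1=S', 'C2=S'] -> C0=M] -> [M,I,I] [MISS #5: write from S]
Op 7: C0 read [C0 read: already in M, no change] -> [M,I,I] [hit: read from M]
Op 8: C1 write [C1 write: invalidate ['C0=M'] -> C1=M] -> [I,M,I] [MISS #6: write from I]
Op 9: C2 write [C2 write: invalidate ['C1=M'] -> C2=M] -> [I,I,M] [MISS #7: write from I]
Op 10: C0 read [C0 read from I: others=['C2=M'] -> C0=S, others downsized to S] -> [S,I,S] [MISS #8: read from I]
Op 11: C2 read [C2 read: already in S, no change] -> [S,I,S] [hit: read from S]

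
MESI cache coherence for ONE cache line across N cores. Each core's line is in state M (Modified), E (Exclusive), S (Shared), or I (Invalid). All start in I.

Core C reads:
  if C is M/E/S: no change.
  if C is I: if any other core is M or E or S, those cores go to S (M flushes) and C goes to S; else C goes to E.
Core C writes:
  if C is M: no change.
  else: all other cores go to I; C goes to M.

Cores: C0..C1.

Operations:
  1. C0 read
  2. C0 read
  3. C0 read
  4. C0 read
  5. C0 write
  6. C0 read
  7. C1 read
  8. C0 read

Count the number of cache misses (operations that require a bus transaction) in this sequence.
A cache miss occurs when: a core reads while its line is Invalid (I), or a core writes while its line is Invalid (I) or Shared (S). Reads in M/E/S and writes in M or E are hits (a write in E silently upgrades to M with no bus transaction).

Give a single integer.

Op 1: C0 read [C0 read from I: no other sharers -> C0=E (exclusive)] -> [E,I] [MISS #1: read from I]
Op 2: C0 read [C0 read: already in E, no change] -> [E,I] [hit: read from E]
Op 3: C0 read [C0 read: already in E, no change] -> [E,I] [hit: read from E]
Op 4: C0 read [C0 read: already in E, no change] -> [E,I] [hit: read from E]
Op 5: C0 write [C0 write: invalidate none -> C0=M] -> [M,I] [hit: write from E is a silent E->M upgrade, no bus transaction]
Op 6: C0 read [C0 read: already in M, no change] -> [M,I] [hit: read from M]
Op 7: C1 read [C1 read from I: others=['C0=M'] -> C1=S, others downsized to S] -> [S,S] [MISS #2: read from I]
Op 8: C0 read [C0 read: already in S, no change] -> [S,S] [hit: read from S]

Answer: 2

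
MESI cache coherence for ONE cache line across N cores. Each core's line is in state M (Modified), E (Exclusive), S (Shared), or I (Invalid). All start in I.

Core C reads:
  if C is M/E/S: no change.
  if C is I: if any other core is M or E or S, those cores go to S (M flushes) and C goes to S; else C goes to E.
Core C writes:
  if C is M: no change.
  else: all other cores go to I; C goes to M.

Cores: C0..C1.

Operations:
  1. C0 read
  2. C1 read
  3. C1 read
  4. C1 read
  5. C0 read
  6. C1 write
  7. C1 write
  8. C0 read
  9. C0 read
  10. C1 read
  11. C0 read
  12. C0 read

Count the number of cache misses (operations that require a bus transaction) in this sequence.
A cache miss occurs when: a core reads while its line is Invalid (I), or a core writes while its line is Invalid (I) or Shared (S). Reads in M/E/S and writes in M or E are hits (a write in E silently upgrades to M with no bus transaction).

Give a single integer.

Op 1: C0 read [C0 read from I: no other sharers -> C0=E (exclusive)] -> [E,I] [MISS #1: read from I]
Op 2: C1 read [C1 read from I: others=['C0=E'] -> C1=S, others downsized to S] -> [S,S] [MISS #2: read from I]
Op 3: C1 read [C1 read: already in S, no change] -> [S,S] [hit: read from S]
Op 4: C1 read [C1 read: already in S, no change] -> [S,S] [hit: read from S]
Op 5: C0 read [C0 read: already in S, no change] -> [S,S] [hit: read from S]
Op 6: C1 write [C1 write: invalidate ['C0=S'] -> C1=M] -> [I,M] [MISS #3: write from S]
Op 7: C1 write [C1 write: already M (modified), no change] -> [I,M] [hit: write from M]
Op 8: C0 read [C0 read from I: others=['C1=M'] -> C0=S, others downsized to S] -> [S,S] [MISS #4: read from I]
Op 9: C0 read [C0 read: already in S, no change] -> [S,S] [hit: read from S]
Op 10: C1 read [C1 read: already in S, no change] -> [S,S] [hit: read from S]
Op 11: C0 read [C0 read: already in S, no change] -> [S,S] [hit: read from S]
Op 12: C0 read [C0 read: already in S, no change] -> [S,S] [hit: read from S]

Answer: 4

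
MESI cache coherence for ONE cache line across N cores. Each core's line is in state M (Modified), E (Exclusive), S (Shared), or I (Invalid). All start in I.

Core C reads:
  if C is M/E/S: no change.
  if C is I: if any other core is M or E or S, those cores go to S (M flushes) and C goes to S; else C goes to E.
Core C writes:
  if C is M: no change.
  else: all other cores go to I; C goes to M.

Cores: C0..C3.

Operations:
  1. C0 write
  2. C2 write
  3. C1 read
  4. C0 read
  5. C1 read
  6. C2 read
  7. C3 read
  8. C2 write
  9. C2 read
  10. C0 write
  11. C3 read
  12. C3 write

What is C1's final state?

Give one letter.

Answer: I

Derivation:
Op 1: C0 write [C0 write: invalidate none -> C0=M] -> [M,I,I,I]
Op 2: C2 write [C2 write: invalidate ['C0=M'] -> C2=M] -> [I,I,M,I]
Op 3: C1 read [C1 read from I: others=['C2=M'] -> C1=S, others downsized to S] -> [I,S,S,I]
Op 4: C0 read [C0 read from I: others=['C1=S', 'C2=S'] -> C0=S, others downsized to S] -> [S,S,S,I]
Op 5: C1 read [C1 read: already in S, no change] -> [S,S,S,I]
Op 6: C2 read [C2 read: already in S, no change] -> [S,S,S,I]
Op 7: C3 read [C3 read from I: others=['C0=S', 'C1=S', 'C2=S'] -> C3=S, others downsized to S] -> [S,S,S,S]
Op 8: C2 write [C2 write: invalidate ['C0=S', 'C1=S', 'C3=S'] -> C2=M] -> [I,I,M,I]
Op 9: C2 read [C2 read: already in M, no change] -> [I,I,M,I]
Op 10: C0 write [C0 write: invalidate ['C2=M'] -> C0=M] -> [M,I,I,I]
Op 11: C3 read [C3 read from I: others=['C0=M'] -> C3=S, others downsized to S] -> [S,I,I,S]
Op 12: C3 write [C3 write: invalidate ['C0=S'] -> C3=M] -> [I,I,I,M]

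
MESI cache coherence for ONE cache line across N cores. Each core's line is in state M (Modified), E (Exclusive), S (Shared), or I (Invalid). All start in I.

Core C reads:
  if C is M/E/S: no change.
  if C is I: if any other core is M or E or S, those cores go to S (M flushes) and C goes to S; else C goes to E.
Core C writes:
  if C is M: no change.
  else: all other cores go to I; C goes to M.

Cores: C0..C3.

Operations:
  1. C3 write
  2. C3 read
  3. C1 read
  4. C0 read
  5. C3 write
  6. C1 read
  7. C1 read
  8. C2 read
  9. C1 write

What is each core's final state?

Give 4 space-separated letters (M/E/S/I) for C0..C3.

Answer: I M I I

Derivation:
Op 1: C3 write [C3 write: invalidate none -> C3=M] -> [I,I,I,M]
Op 2: C3 read [C3 read: already in M, no change] -> [I,I,I,M]
Op 3: C1 read [C1 read from I: others=['C3=M'] -> C1=S, others downsized to S] -> [I,S,I,S]
Op 4: C0 read [C0 read from I: others=['C1=S', 'C3=S'] -> C0=S, others downsized to S] -> [S,S,I,S]
Op 5: C3 write [C3 write: invalidate ['C0=S', 'C1=S'] -> C3=M] -> [I,I,I,M]
Op 6: C1 read [C1 read from I: others=['C3=M'] -> C1=S, others downsized to S] -> [I,S,I,S]
Op 7: C1 read [C1 read: already in S, no change] -> [I,S,I,S]
Op 8: C2 read [C2 read from I: others=['C1=S', 'C3=S'] -> C2=S, others downsized to S] -> [I,S,S,S]
Op 9: C1 write [C1 write: invalidate ['C2=S', 'C3=S'] -> C1=M] -> [I,M,I,I]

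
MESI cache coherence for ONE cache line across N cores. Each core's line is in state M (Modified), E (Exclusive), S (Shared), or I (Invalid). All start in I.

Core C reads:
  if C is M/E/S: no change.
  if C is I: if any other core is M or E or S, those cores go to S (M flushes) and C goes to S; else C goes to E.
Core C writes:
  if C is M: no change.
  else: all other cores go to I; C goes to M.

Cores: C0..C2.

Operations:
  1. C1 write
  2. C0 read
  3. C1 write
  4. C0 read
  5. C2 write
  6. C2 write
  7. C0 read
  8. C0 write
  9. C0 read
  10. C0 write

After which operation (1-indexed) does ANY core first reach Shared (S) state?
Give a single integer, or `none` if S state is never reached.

Answer: 2

Derivation:
Op 1: C1 write [C1 write: invalidate none -> C1=M] -> [I,M,I]
Op 2: C0 read [C0 read from I: others=['C1=M'] -> C0=S, others downsized to S] -> [S,S,I]
  -> First S state at op 2; remaining ops need not be traced.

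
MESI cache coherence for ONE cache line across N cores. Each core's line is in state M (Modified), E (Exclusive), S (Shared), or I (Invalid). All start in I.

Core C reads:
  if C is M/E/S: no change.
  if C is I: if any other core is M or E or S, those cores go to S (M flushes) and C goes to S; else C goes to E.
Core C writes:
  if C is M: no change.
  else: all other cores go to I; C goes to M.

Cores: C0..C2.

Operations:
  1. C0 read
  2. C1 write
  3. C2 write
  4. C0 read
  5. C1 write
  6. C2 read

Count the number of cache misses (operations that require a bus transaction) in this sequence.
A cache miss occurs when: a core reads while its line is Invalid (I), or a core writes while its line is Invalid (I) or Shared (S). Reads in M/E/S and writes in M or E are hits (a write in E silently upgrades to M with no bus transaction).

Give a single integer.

Answer: 6

Derivation:
Op 1: C0 read [C0 read from I: no other sharers -> C0=E (exclusive)] -> [E,I,I] [MISS #1: read from I]
Op 2: C1 write [C1 write: invalidate ['C0=E'] -> C1=M] -> [I,M,I] [MISS #2: write from I]
Op 3: C2 write [C2 write: invalidate ['C1=M'] -> C2=M] -> [I,I,M] [MISS #3: write from I]
Op 4: C0 read [C0 read from I: others=['C2=M'] -> C0=S, others downsized to S] -> [S,I,S] [MISS #4: read from I]
Op 5: C1 write [C1 write: invalidate ['C0=S', 'C2=S'] -> C1=M] -> [I,M,I] [MISS #5: write from I]
Op 6: C2 read [C2 read from I: others=['C1=M'] -> C2=S, others downsized to S] -> [I,S,S] [MISS #6: read from I]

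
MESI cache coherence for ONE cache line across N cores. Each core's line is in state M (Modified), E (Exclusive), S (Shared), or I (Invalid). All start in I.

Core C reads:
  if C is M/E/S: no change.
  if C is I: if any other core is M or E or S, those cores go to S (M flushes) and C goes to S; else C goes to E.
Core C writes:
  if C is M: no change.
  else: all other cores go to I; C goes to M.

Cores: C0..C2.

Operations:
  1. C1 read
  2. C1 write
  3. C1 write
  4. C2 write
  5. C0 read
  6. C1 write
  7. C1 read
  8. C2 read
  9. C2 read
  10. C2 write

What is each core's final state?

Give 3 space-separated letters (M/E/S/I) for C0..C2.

Op 1: C1 read [C1 read from I: no other sharers -> C1=E (exclusive)] -> [I,E,I]
Op 2: C1 write [C1 write: invalidate none -> C1=M] -> [I,M,I]
Op 3: C1 write [C1 write: already M (modified), no change] -> [I,M,I]
Op 4: C2 write [C2 write: invalidate ['C1=M'] -> C2=M] -> [I,I,M]
Op 5: C0 read [C0 read from I: others=['C2=M'] -> C0=S, others downsized to S] -> [S,I,S]
Op 6: C1 write [C1 write: invalidate ['C0=S', 'C2=S'] -> C1=M] -> [I,M,I]
Op 7: C1 read [C1 read: already in M, no change] -> [I,M,I]
Op 8: C2 read [C2 read from I: others=['C1=M'] -> C2=S, others downsized to S] -> [I,S,S]
Op 9: C2 read [C2 read: already in S, no change] -> [I,S,S]
Op 10: C2 write [C2 write: invalidate ['C1=S'] -> C2=M] -> [I,I,M]

Answer: I I M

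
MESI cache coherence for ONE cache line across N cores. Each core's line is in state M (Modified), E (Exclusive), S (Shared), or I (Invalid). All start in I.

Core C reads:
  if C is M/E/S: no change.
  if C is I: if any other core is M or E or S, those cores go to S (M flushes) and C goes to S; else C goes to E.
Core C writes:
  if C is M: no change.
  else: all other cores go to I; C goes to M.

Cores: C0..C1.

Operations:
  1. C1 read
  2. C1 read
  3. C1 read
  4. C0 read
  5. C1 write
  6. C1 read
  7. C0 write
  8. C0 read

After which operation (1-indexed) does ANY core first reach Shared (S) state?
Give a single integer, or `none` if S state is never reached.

Op 1: C1 read [C1 read from I: no other sharers -> C1=E (exclusive)] -> [I,E]
Op 2: C1 read [C1 read: already in E, no change] -> [I,E]
Op 3: C1 read [C1 read: already in E, no change] -> [I,E]
Op 4: C0 read [C0 read from I: others=['C1=E'] -> C0=S, others downsized to S] -> [S,S]
  -> First S state at op 4; remaining ops need not be traced.

Answer: 4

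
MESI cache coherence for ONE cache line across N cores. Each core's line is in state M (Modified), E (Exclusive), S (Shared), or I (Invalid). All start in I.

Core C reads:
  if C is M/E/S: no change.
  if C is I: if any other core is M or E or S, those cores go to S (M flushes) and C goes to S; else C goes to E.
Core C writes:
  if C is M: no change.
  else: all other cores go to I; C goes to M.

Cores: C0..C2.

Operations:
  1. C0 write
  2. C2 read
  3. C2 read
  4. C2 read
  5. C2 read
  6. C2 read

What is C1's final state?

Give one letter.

Op 1: C0 write [C0 write: invalidate none -> C0=M] -> [M,I,I]
Op 2: C2 read [C2 read from I: others=['C0=M'] -> C2=S, others downsized to S] -> [S,I,S]
Op 3: C2 read [C2 read: already in S, no change] -> [S,I,S]
Op 4: C2 read [C2 read: already in S, no change] -> [S,I,S]
Op 5: C2 read [C2 read: already in S, no change] -> [S,I,S]
Op 6: C2 read [C2 read: already in S, no change] -> [S,I,S]

Answer: I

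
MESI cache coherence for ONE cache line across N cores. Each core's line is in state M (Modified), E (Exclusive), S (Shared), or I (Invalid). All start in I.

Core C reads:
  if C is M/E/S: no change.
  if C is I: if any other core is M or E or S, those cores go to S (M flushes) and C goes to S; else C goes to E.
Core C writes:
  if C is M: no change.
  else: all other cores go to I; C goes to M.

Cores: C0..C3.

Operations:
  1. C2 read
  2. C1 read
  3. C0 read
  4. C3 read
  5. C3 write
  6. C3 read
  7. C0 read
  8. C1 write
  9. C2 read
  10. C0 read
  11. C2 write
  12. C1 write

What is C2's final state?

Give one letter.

Op 1: C2 read [C2 read from I: no other sharers -> C2=E (exclusive)] -> [I,I,E,I]
Op 2: C1 read [C1 read from I: others=['C2=E'] -> C1=S, others downsized to S] -> [I,S,S,I]
Op 3: C0 read [C0 read from I: others=['C1=S', 'C2=S'] -> C0=S, others downsized to S] -> [S,S,S,I]
Op 4: C3 read [C3 read from I: others=['C0=S', 'C1=S', 'C2=S'] -> C3=S, others downsized to S] -> [S,S,S,S]
Op 5: C3 write [C3 write: invalidate ['C0=S', 'C1=S', 'C2=S'] -> C3=M] -> [I,I,I,M]
Op 6: C3 read [C3 read: already in M, no change] -> [I,I,I,M]
Op 7: C0 read [C0 read from I: others=['C3=M'] -> C0=S, others downsized to S] -> [S,I,I,S]
Op 8: C1 write [C1 write: invalidate ['C0=S', 'C3=S'] -> C1=M] -> [I,M,I,I]
Op 9: C2 read [C2 read from I: others=['C1=M'] -> C2=S, others downsized to S] -> [I,S,S,I]
Op 10: C0 read [C0 read from I: others=['C1=S', 'C2=S'] -> C0=S, others downsized to S] -> [S,S,S,I]
Op 11: C2 write [C2 write: invalidate ['C0=S', 'C1=S'] -> C2=M] -> [I,I,M,I]
Op 12: C1 write [C1 write: invalidate ['C2=M'] -> C1=M] -> [I,M,I,I]

Answer: I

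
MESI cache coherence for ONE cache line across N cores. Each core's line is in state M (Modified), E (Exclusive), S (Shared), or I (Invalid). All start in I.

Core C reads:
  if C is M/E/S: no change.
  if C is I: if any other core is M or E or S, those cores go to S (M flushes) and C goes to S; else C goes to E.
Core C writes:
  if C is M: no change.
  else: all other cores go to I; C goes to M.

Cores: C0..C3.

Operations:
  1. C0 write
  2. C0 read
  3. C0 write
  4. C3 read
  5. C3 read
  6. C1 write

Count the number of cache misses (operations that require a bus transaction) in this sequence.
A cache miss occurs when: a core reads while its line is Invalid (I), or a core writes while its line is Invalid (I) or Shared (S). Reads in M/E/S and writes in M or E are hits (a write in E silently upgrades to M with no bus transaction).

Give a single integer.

Op 1: C0 write [C0 write: invalidate none -> C0=M] -> [M,I,I,I] [MISS #1: write from I]
Op 2: C0 read [C0 read: already in M, no change] -> [M,I,I,I] [hit: read from M]
Op 3: C0 write [C0 write: already M (modified), no change] -> [M,I,I,I] [hit: write from M]
Op 4: C3 read [C3 read from I: others=['C0=M'] -> C3=S, others downsized to S] -> [S,I,I,S] [MISS #2: read from I]
Op 5: C3 read [C3 read: already in S, no change] -> [S,I,I,S] [hit: read from S]
Op 6: C1 write [C1 write: invalidate ['C0=S', 'C3=S'] -> C1=M] -> [I,M,I,I] [MISS #3: write from I]

Answer: 3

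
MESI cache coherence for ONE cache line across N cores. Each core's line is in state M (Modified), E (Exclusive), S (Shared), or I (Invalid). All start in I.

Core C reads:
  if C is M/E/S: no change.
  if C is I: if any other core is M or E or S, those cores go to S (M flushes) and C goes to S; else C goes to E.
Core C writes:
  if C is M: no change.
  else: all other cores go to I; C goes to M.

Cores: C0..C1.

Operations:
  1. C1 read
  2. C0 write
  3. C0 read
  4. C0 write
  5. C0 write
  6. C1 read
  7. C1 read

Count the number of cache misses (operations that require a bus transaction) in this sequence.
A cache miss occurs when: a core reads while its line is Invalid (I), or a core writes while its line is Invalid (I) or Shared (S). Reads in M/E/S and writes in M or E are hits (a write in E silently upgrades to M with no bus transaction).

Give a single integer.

Answer: 3

Derivation:
Op 1: C1 read [C1 read from I: no other sharers -> C1=E (exclusive)] -> [I,E] [MISS #1: read from I]
Op 2: C0 write [C0 write: invalidate ['C1=E'] -> C0=M] -> [M,I] [MISS #2: write from I]
Op 3: C0 read [C0 read: already in M, no change] -> [M,I] [hit: read from M]
Op 4: C0 write [C0 write: already M (modified), no change] -> [M,I] [hit: write from M]
Op 5: C0 write [C0 write: already M (modified), no change] -> [M,I] [hit: write from M]
Op 6: C1 read [C1 read from I: others=['C0=M'] -> C1=S, others downsized to S] -> [S,S] [MISS #3: read from I]
Op 7: C1 read [C1 read: already in S, no change] -> [S,S] [hit: read from S]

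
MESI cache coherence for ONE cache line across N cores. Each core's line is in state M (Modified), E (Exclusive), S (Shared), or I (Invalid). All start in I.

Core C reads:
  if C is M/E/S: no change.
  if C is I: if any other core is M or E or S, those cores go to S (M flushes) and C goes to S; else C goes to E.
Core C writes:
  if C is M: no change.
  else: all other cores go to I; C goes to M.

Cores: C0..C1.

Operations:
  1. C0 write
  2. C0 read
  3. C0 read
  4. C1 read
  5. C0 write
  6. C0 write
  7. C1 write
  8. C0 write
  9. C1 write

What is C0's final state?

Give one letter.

Answer: I

Derivation:
Op 1: C0 write [C0 write: invalidate none -> C0=M] -> [M,I]
Op 2: C0 read [C0 read: already in M, no change] -> [M,I]
Op 3: C0 read [C0 read: already in M, no change] -> [M,I]
Op 4: C1 read [C1 read from I: others=['C0=M'] -> C1=S, others downsized to S] -> [S,S]
Op 5: C0 write [C0 write: invalidate ['C1=S'] -> C0=M] -> [M,I]
Op 6: C0 write [C0 write: already M (modified), no change] -> [M,I]
Op 7: C1 write [C1 write: invalidate ['C0=M'] -> C1=M] -> [I,M]
Op 8: C0 write [C0 write: invalidate ['C1=M'] -> C0=M] -> [M,I]
Op 9: C1 write [C1 write: invalidate ['C0=M'] -> C1=M] -> [I,M]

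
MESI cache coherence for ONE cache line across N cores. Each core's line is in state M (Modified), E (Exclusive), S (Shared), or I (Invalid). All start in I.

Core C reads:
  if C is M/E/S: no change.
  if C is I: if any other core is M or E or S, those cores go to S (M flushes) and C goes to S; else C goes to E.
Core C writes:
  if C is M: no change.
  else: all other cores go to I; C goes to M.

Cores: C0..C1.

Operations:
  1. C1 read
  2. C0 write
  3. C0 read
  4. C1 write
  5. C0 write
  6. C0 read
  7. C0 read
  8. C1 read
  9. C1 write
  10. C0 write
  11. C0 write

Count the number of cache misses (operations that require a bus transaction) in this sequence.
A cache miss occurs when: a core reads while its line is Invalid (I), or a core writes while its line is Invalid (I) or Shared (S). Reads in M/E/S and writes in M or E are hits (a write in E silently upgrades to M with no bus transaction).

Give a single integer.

Answer: 7

Derivation:
Op 1: C1 read [C1 read from I: no other sharers -> C1=E (exclusive)] -> [I,E] [MISS #1: read from I]
Op 2: C0 write [C0 write: invalidate ['C1=E'] -> C0=M] -> [M,I] [MISS #2: write from I]
Op 3: C0 read [C0 read: already in M, no change] -> [M,I] [hit: read from M]
Op 4: C1 write [C1 write: invalidate ['C0=M'] -> C1=M] -> [I,M] [MISS #3: write from I]
Op 5: C0 write [C0 write: invalidate ['C1=M'] -> C0=M] -> [M,I] [MISS #4: write from I]
Op 6: C0 read [C0 read: already in M, no change] -> [M,I] [hit: read from M]
Op 7: C0 read [C0 read: already in M, no change] -> [M,I] [hit: read from M]
Op 8: C1 read [C1 read from I: others=['C0=M'] -> C1=S, others downsized to S] -> [S,S] [MISS #5: read from I]
Op 9: C1 write [C1 write: invalidate ['C0=S'] -> C1=M] -> [I,M] [MISS #6: write from S]
Op 10: C0 write [C0 write: invalidate ['C1=M'] -> C0=M] -> [M,I] [MISS #7: write from I]
Op 11: C0 write [C0 write: already M (modified), no change] -> [M,I] [hit: write from M]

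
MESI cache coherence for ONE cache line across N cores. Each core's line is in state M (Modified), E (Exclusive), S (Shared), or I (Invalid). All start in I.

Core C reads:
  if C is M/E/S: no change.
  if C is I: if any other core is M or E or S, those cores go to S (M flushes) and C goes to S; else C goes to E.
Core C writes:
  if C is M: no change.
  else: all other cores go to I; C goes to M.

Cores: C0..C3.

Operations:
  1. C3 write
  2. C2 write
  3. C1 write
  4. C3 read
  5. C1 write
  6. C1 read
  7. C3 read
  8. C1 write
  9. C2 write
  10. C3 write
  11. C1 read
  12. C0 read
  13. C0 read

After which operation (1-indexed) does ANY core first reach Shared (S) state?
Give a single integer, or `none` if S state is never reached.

Answer: 4

Derivation:
Op 1: C3 write [C3 write: invalidate none -> C3=M] -> [I,I,I,M]
Op 2: C2 write [C2 write: invalidate ['C3=M'] -> C2=M] -> [I,I,M,I]
Op 3: C1 write [C1 write: invalidate ['C2=M'] -> C1=M] -> [I,M,I,I]
Op 4: C3 read [C3 read from I: others=['C1=M'] -> C3=S, others downsized to S] -> [I,S,I,S]
  -> First S state at op 4; remaining ops need not be traced.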